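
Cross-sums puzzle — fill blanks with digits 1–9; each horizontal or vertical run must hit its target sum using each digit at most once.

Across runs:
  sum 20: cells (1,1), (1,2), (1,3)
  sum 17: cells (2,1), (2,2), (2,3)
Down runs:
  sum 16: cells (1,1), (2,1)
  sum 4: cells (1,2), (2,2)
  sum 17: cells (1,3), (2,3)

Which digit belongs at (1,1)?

16 in 2 cells must be {7,9}; 4 in 2 cells must be {1,3}; 17 in 2 cells must be {8,9}.
The 20 across and the 4 down share only 3, so (1,2) = 3.
(2,2) = 4 − 3 = 1 completes the 4 down.
Given what's placed, (2,3) must be 9 to fit the 17 across and 17 down.
(1,1) = 9: the only remaining digit allowed by both the 20 across and the 16 down.
(1,3) = 20 − 12 = 8 completes the 20 across.
(2,1) = 17 − 10 = 7 completes the 17 across.

9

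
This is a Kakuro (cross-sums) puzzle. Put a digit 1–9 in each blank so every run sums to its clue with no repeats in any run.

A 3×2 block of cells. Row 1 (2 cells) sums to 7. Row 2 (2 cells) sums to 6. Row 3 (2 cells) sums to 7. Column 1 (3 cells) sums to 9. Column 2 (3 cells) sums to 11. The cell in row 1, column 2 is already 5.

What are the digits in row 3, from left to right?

(1,1) = 7 − 5 = 2 completes the 7 across.
Nothing is forced directly, so branch on (2,1), whose candidates are 1 or 4. If (2,1) = 1: then (2,2) would have to be in {5} for the 6 across but in {2,4} for the 11 down — contradiction. So (2,1) = 4.
(2,2) = 6 − 4 = 2 completes the 6 across.
(3,1) = 9 − 6 = 3 completes the 9 down.
(3,2) = 7 − 3 = 4 completes the 7 across.

3 4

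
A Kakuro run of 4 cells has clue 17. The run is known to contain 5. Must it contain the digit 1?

Counterexample: {2,3,5,7} sums to 17 under that restriction without using 1.

No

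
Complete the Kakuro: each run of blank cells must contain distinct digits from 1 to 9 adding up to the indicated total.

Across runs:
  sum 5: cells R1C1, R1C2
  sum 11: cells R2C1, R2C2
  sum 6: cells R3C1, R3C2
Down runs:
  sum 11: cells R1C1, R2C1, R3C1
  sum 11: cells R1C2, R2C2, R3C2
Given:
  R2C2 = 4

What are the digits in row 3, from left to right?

R2C1 = 11 − 4 = 7 completes the 11 across.
Given what's placed, R3C1 must be 1 to fit the 6 across and 11 down.
R3C2 = 6 − 1 = 5 completes the 6 across.
R1C1 = 11 − 8 = 3 completes the 11 down.
R1C2 = 5 − 3 = 2 completes the 5 across.

1 5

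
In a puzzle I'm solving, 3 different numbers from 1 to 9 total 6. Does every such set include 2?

The only way to make 6 from 3 distinct digits is {1,2,3}, which contains 2.

Yes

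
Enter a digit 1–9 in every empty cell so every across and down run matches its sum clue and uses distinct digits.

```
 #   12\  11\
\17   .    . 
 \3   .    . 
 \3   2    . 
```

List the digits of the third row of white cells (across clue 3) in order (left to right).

17 in 2 cells must be {8,9}; 3 in 2 cells must be {1,2}.
Given what's placed, R1C1 must be 9 to fit the 17 across and 12 down.
R1C2 = 17 − 9 = 8 completes the 17 across.
R2C1 = 12 − 11 = 1 completes the 12 down.
R2C2 = 3 − 1 = 2 completes the 3 across.
R3C2 = 3 − 2 = 1 completes the 3 across.

2 1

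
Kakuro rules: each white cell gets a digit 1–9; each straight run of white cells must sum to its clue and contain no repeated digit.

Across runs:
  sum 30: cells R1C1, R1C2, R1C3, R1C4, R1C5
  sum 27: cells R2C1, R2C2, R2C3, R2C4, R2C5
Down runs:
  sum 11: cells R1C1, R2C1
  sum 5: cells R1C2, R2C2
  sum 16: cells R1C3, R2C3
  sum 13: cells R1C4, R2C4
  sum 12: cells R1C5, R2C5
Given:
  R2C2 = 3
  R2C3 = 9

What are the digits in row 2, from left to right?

2, 3, 9, 5, 8

16 in 2 cells must be {7,9}.
R1C2 = 5 − 3 = 2 completes the 5 down.
R1C3 = 16 − 9 = 7 completes the 16 down.
No cell is forced outright now. R1C1 can only be 4 or 8 or 9 (the digits allowed by both its 30 across and its 11 down). If R1C1 = 4: that forces R2C1 = 7, R2C4 = 6, after which R2C5 would have to be in {2} for the 27 across but in {3,4,5,7,8,9} for the 12 down — contradiction. If R1C1 = 8: then R2C1 would have to be in {1,2,4,5,6,7,8} for the 27 across but in {3} for the 11 down — contradiction. So R1C1 = 9.
R2C1 = 11 − 9 = 2 completes the 11 down.
Nothing is forced directly, so branch on R1C4, whose candidates are 4 or 8. If R1C4 = 4: that forces R1C5 = 8, after which R2C4 would have to be in {5,6,7,8} for the 27 across but in {9} for the 13 down — contradiction. So R1C4 = 8.
R1C5 = 30 − 26 = 4 completes the 30 across.
R2C4 = 13 − 8 = 5 completes the 13 down.
R2C5 = 27 − 19 = 8 completes the 27 across.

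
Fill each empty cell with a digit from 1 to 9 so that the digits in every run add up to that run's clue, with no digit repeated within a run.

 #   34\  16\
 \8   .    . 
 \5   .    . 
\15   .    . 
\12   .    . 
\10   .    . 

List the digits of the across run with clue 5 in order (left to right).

34 in 5 cells must be {4,6,7,8,9}; 16 in 5 cells must be {1,2,3,4,6}.
Only 4 fits R2C1 under both its across sum 5 and down sum 34.
R2C2 = 5 − 4 = 1 completes the 5 across.

4 1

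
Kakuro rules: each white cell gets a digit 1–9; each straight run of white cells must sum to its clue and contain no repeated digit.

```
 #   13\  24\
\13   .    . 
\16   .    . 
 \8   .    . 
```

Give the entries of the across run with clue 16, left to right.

7, 9

16 in 2 cells must be {7,9}; 24 in 3 cells must be {7,8,9}.
The 8 across and the 24 down share only 7, so R3C2 = 7.
Given what's placed, R2C2 must be 9 to fit the 16 across and 24 down.
R3C1 = 8 − 7 = 1 completes the 8 across.
R1C2 = 24 − 16 = 8 completes the 24 down.
R2C1 = 16 − 9 = 7 completes the 16 across.
R1C1 = 13 − 8 = 5 completes the 13 across.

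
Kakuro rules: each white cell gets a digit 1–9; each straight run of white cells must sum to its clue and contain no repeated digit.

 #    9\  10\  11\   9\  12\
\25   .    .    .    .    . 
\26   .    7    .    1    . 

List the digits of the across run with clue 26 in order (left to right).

4, 7, 9, 1, 5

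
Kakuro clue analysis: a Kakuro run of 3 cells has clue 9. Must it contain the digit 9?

Counterexample: {1,2,6} sums to 9 without using 9.

No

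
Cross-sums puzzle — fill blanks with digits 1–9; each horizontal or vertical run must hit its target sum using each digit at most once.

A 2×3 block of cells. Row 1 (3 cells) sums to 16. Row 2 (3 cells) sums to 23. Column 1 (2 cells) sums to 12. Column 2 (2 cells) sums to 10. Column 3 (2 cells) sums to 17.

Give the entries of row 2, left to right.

23 in 3 cells must be {6,8,9}; 17 in 2 cells must be {8,9}.
Nothing is forced directly, so branch on (2,1), whose candidates are 8 or 9. If (2,1) = 8: that forces (1,1) = 4, (1,3) = 9, after which (2,3) would have to be in {6,9} for the 23 across but in {8} for the 17 down — contradiction. So (2,1) = 9.
(1,1) = 12 − 9 = 3 completes the 12 down.
Given what's placed, (2,3) must be 8 to fit the 23 across and 17 down.
(1,3) = 17 − 8 = 9 completes the 17 down.
(2,2) = 23 − 17 = 6 completes the 23 across.
(1,2) = 16 − 12 = 4 completes the 16 across.

9, 6, 8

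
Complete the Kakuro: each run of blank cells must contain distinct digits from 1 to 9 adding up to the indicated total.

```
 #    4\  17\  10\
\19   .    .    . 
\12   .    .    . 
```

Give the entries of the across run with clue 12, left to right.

1 8 3

4 in 2 cells must be {1,3}; 17 in 2 cells must be {8,9}.
The 19 across and the 4 down share only 3, so R1C1 = 3.
Given what's placed, R1C2 must be 9 to fit the 19 across and 17 down.
R1C3 = 19 − 12 = 7 completes the 19 across.
R2C1 = 4 − 3 = 1 completes the 4 down.
R2C2 = 17 − 9 = 8 completes the 17 down.
R2C3 = 12 − 9 = 3 completes the 12 across.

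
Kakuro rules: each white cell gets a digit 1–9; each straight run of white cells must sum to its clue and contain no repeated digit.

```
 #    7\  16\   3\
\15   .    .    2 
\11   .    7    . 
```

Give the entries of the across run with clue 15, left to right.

16 in 2 cells must be {7,9}; 3 in 2 cells must be {1,2}.
R1C2 = 16 − 7 = 9 completes the 16 down.
R2C3 = 3 − 2 = 1 completes the 3 down.
R1C1 = 15 − 11 = 4 completes the 15 across.
R2C1 = 11 − 8 = 3 completes the 11 across.

4 9 2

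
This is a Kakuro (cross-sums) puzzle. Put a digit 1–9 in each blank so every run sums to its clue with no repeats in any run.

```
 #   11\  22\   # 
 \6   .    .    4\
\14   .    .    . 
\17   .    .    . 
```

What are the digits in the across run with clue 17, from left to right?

6 8 3

4 in 2 cells must be {1,3}.
Only 5 fits R1C2 under both its across sum 6 and down sum 22.
R1C1 = 6 − 5 = 1 completes the 6 across.
Nothing is forced directly, so branch on R2C3, whose candidates are 1 or 3. If R2C3 = 3: that forces R2C2 = 9, R3C2 = 8, after which R3C3 would have to be in {2,3,4,5,6,7} for the 17 across but in {1} for the 4 down — contradiction. So R2C3 = 1.
R3C3 = 4 − 1 = 3 completes the 4 down.
No cell is forced outright now. R2C2 can only be 8 or 9 (the digits allowed by both its 14 across and its 22 down). If R2C2 = 8: then R2C1 would have to be in {5} for the 14 across but in {2,3,4,6,7,8} for the 11 down — contradiction. So R2C2 = 9.
R2C1 = 14 − 10 = 4 completes the 14 across.
R3C1 = 11 − 5 = 6 completes the 11 down.
R3C2 = 17 − 9 = 8 completes the 17 across.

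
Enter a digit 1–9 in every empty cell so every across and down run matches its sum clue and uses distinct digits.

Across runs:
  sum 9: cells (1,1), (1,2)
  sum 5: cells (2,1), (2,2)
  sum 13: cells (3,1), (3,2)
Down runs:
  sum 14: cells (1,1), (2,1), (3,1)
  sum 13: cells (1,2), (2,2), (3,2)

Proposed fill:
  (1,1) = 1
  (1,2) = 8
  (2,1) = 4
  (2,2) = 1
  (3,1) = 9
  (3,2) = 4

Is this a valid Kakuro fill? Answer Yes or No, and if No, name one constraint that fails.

Across: 1+8=9; 4+1=5; 9+4=13. Down: 1+4+9=14; 8+1+4=13. No digit repeats within any run.

Yes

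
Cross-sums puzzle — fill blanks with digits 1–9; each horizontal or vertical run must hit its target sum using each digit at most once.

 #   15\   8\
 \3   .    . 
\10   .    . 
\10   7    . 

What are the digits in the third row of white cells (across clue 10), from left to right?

3 in 2 cells must be {1,2}.
R1C1 = 2: the only remaining digit allowed by both the 3 across and the 15 down.
R1C2 = 3 − 2 = 1 completes the 3 across.
R2C1 = 15 − 9 = 6 completes the 15 down.
R2C2 = 10 − 6 = 4 completes the 10 across.
R3C2 = 10 − 7 = 3 completes the 10 across.

7, 3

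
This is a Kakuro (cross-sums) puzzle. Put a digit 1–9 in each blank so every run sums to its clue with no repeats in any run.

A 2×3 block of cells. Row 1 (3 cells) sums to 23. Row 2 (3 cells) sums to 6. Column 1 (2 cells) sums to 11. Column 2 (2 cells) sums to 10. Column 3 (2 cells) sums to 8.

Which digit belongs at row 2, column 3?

2

23 in 3 cells must be {6,8,9}; 6 in 3 cells must be {1,2,3}.
The 23 across and the 8 down share only 6, so (1,3) = 6.
(2,3) = 8 − 6 = 2 completes the 8 down.
Given what's placed, (2,1) must be 3 to fit the 6 across and 11 down.
(2,2) = 6 − 5 = 1 completes the 6 across.
(1,1) = 11 − 3 = 8 completes the 11 down.
(1,2) = 23 − 14 = 9 completes the 23 across.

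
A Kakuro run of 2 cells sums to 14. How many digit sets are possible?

2

2 distinct digits from 1–9 sum between 3 and 17.
Enumerating: {5,9}, {6,8}.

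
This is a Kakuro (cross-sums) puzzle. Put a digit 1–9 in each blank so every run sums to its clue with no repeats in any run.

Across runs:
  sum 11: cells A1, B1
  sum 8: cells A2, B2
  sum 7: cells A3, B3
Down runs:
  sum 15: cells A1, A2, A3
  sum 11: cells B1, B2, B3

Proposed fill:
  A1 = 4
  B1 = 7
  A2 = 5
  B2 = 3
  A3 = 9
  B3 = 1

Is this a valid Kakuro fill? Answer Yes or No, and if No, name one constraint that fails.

No — the down run A1–A3 sums to 18, not 15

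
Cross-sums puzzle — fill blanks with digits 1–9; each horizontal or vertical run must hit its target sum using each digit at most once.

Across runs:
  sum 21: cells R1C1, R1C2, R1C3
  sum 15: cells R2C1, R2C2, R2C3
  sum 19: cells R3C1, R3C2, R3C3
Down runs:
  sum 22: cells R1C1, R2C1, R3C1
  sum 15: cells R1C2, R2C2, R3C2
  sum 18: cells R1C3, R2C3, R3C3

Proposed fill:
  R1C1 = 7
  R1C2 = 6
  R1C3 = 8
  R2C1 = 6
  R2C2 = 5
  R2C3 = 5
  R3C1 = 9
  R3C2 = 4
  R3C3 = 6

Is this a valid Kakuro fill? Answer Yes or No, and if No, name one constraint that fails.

No — the across run R2C1–R2C3 sums to 16, not 15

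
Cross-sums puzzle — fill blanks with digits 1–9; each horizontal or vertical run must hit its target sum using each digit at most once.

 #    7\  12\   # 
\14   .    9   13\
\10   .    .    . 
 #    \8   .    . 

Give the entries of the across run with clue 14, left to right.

R1C1 = 14 − 9 = 5 completes the 14 across.
R2C1 = 7 − 5 = 2 completes the 7 down.
R2C2 = 1: the only remaining digit allowed by both the 10 across and the 12 down.
R2C3 = 10 − 3 = 7 completes the 10 across.
R3C2 = 12 − 10 = 2 completes the 12 down.
R3C3 = 8 − 2 = 6 completes the 8 across.

5 9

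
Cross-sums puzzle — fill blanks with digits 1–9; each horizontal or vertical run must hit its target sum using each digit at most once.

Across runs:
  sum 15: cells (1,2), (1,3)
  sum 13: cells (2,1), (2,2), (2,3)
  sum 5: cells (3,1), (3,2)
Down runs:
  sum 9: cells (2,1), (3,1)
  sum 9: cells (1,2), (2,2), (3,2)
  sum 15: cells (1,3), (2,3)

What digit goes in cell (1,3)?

The 15 across and the 9 down share only 6, so (1,2) = 6.
(1,3) = 15 − 6 = 9 completes the 15 across.
(2,3) = 15 − 9 = 6 completes the 15 down.
(2,2) = 2: the only remaining digit allowed by both the 13 across and the 9 down.
(3,2) = 9 − 8 = 1 completes the 9 down.
(2,1) = 13 − 8 = 5 completes the 13 across.
(3,1) = 5 − 1 = 4 completes the 5 across.

9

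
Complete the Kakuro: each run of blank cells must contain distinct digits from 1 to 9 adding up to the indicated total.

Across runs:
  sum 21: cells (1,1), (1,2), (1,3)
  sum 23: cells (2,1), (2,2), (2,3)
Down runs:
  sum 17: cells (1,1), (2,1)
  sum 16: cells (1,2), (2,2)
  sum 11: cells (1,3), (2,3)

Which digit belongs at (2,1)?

23 in 3 cells must be {6,8,9}; 17 in 2 cells must be {8,9}; 16 in 2 cells must be {7,9}.
The 23 across and the 16 down share only 9, so (2,2) = 9.
(1,2) = 16 − 9 = 7 completes the 16 down.
Given what's placed, (2,1) must be 8 to fit the 23 across and 17 down.
(2,3) = 23 − 17 = 6 completes the 23 across.
(1,1) = 17 − 8 = 9 completes the 17 down.
(1,3) = 21 − 16 = 5 completes the 21 across.

8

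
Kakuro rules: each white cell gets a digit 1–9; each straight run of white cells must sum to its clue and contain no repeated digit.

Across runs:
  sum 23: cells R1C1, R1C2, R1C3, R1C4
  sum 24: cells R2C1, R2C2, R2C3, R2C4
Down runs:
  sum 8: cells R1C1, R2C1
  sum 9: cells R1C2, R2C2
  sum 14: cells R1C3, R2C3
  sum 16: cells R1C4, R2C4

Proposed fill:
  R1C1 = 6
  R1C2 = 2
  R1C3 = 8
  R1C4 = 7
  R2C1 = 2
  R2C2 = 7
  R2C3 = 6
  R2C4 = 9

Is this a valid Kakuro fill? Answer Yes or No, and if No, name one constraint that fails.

Across: 6+2+8+7=23; 2+7+6+9=24. Down: 6+2=8; 2+7=9; 8+6=14; 7+9=16. No digit repeats within any run.

Yes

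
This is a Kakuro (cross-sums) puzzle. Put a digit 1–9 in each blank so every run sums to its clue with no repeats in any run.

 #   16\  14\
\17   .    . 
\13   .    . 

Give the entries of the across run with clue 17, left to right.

9, 8

17 in 2 cells must be {8,9}; 16 in 2 cells must be {7,9}.
The 17 across and the 16 down share only 9, so R1C1 = 9.
R1C2 = 17 − 9 = 8 completes the 17 across.
R2C1 = 16 − 9 = 7 completes the 16 down.
R2C2 = 13 − 7 = 6 completes the 13 across.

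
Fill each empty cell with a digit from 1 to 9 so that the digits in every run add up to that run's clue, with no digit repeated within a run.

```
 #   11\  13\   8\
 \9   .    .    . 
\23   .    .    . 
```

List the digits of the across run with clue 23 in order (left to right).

23 in 3 cells must be {6,8,9}.
The 23 across and the 8 down share only 6, so R2C3 = 6.
R1C3 = 8 − 6 = 2 completes the 8 down.
Nothing is forced directly, so branch on R1C2, whose candidates are 4 or 6. If R1C2 = 6: then R1C1 would have to be in {1} for the 9 across but in {2,3,4,5,6,7,8,9} for the 11 down — contradiction. So R1C2 = 4.
R1C1 = 9 − 6 = 3 completes the 9 across.
R2C1 = 11 − 3 = 8 completes the 11 down.
R2C2 = 23 − 14 = 9 completes the 23 across.

8, 9, 6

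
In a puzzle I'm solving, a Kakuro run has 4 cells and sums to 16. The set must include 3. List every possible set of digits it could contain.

{1,3,4,8}; {1,3,5,7}; {2,3,4,7}; {2,3,5,6}

4 distinct digits from 1–9 sum between 10 and 30.
Keeping only sets containing 3.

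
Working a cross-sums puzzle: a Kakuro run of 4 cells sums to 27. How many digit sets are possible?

4 distinct digits from 1–9 sum between 10 and 30.
Enumerating: {3,7,8,9}, {4,6,8,9}, {5,6,7,9}.

3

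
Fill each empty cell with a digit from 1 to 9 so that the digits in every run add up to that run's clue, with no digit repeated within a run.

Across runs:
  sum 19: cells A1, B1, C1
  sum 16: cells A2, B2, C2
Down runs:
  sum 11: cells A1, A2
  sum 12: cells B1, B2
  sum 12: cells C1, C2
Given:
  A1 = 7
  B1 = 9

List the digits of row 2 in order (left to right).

C1 = 19 − 16 = 3 completes the 19 across.
A2 = 11 − 7 = 4 completes the 11 down.
B2 = 12 − 9 = 3 completes the 12 down.
C2 = 16 − 7 = 9 completes the 16 across.

4 3 9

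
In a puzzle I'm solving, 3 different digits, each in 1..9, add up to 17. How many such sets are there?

7

3 distinct digits from 1–9 sum between 6 and 24.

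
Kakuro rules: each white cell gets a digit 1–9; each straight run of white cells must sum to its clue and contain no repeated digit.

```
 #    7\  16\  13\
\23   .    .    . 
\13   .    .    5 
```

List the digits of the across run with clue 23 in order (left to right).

23 in 3 cells must be {6,8,9}; 16 in 2 cells must be {7,9}.
R1C1 = 6: only digit in both the 23-across and 7-down candidate sets.
Given what's placed, R1C2 must be 9 to fit the 23 across and 16 down.
R1C3 = 23 − 15 = 8 completes the 23 across.
R2C1 = 7 − 6 = 1 completes the 7 down.
R2C2 = 13 − 6 = 7 completes the 13 across.

6 9 8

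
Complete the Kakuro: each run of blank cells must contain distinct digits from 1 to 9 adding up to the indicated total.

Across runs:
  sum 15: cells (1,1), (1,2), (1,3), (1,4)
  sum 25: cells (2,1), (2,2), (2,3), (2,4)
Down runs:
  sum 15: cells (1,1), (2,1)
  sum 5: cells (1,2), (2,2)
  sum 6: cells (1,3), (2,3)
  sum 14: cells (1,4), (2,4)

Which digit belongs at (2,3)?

5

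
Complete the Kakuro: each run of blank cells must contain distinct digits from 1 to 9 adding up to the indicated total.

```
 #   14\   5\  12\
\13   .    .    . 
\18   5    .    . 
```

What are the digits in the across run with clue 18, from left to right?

5 4 9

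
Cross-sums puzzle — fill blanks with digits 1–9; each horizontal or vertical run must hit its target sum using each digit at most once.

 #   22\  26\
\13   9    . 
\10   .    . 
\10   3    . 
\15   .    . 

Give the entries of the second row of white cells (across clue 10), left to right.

R1C2 = 13 − 9 = 4 completes the 13 across.
R3C2 = 10 − 3 = 7 completes the 10 across.
Nothing is forced directly, so branch on R2C2, whose candidates are 6 or 9. If R2C2 = 9: then R2C1 would have to be in {1} for the 10 across but in {2,4,6,8} for the 22 down — contradiction. So R2C2 = 6.
R2C1 = 10 − 6 = 4 completes the 10 across.
R4C1 = 22 − 16 = 6 completes the 22 down.
R4C2 = 15 − 6 = 9 completes the 15 across.

4, 6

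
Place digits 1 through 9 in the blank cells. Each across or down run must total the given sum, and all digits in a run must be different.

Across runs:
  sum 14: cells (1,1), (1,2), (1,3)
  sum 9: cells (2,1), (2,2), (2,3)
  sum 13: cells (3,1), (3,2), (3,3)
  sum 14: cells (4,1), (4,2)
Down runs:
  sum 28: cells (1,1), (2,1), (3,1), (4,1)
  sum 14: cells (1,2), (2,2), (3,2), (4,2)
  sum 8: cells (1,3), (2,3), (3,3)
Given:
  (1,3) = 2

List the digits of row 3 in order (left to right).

Nothing is forced directly, so branch on (2,3), whose candidates are 1 or 5. If (2,3) = 5: then (2,1) would have to be in {1,3} for the 9 across but in {4,5,6,7,8,9} for the 28 down — contradiction. So (2,3) = 1.
(3,3) = 8 − 3 = 5 completes the 8 down.
Nothing is forced directly, so branch on (3,1), whose candidates are 6 or 7. If (3,1) = 7: then (2,1) would have to be in {2,3,5,6} for the 9 across but in {4,8,9} for the 28 down — contradiction. So (3,1) = 6.
Given what's placed, (2,1) must be 5 to fit the 9 across and 28 down.
(2,2) = 9 − 6 = 3 completes the 9 across.
(3,2) = 13 − 11 = 2 completes the 13 across.

6, 2, 5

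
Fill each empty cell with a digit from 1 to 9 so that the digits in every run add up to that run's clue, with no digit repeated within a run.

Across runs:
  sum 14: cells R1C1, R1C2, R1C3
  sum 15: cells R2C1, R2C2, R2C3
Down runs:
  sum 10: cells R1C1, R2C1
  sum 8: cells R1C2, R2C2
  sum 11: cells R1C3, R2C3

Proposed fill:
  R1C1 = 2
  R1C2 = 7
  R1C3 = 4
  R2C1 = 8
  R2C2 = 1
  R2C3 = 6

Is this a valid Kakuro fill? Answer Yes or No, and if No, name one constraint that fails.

No — the across run R1C1–R1C3 sums to 13, not 14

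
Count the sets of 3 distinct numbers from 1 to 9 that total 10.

4

3 distinct digits from 1–9 sum between 6 and 24.
Enumerating: {1,2,7}, {1,3,6}, {1,4,5}, {2,3,5}.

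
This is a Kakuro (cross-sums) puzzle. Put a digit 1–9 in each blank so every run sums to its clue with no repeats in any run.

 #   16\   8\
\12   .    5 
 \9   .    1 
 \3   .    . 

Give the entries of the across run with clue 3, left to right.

1, 2

3 in 2 cells must be {1,2}.
R1C1 = 12 − 5 = 7 completes the 12 across.
R2C1 = 9 − 1 = 8 completes the 9 across.
R3C1 = 16 − 15 = 1 completes the 16 down.
R3C2 = 3 − 1 = 2 completes the 3 across.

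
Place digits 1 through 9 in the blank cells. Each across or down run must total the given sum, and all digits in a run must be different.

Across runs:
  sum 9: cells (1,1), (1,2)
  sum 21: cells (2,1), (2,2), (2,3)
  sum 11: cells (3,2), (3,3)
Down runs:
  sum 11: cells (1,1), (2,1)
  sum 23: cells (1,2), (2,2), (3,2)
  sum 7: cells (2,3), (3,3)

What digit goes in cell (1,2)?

6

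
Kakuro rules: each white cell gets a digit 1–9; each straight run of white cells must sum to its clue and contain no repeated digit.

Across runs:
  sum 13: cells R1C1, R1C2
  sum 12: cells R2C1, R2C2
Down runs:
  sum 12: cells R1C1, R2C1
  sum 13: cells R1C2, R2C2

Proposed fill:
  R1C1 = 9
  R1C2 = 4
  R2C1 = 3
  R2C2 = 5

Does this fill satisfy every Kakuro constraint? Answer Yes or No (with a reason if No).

No — the down run R1C2–R2C2 sums to 9, not 13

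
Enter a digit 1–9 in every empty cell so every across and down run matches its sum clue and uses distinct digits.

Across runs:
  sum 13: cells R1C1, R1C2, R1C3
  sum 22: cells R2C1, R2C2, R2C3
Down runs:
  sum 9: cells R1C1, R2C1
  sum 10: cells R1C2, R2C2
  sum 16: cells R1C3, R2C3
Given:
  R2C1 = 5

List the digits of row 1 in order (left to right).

16 in 2 cells must be {7,9}.
R1C1 = 9 − 5 = 4 completes the 9 down.
Given what's placed, R1C3 must be 7 to fit the 13 across and 16 down.
R2C3 = 16 − 7 = 9 completes the 16 down.
R1C2 = 13 − 11 = 2 completes the 13 across.
R2C2 = 22 − 14 = 8 completes the 22 across.

4 2 7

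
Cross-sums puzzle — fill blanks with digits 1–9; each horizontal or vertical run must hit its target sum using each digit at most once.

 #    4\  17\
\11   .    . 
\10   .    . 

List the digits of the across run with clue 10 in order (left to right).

4 in 2 cells must be {1,3}; 17 in 2 cells must be {8,9}.
The 11 across and the 4 down share only 3, so R1C1 = 3.
R1C2 = 11 − 3 = 8 completes the 11 across.
R2C1 = 4 − 3 = 1 completes the 4 down.
R2C2 = 10 − 1 = 9 completes the 10 across.

1 9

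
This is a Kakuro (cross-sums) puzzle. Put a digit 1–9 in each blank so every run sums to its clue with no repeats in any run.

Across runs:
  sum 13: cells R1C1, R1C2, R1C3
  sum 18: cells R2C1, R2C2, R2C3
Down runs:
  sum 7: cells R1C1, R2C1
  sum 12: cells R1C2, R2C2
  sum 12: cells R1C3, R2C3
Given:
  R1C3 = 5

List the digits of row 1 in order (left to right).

1 7 5

Given what's placed, R1C2 must be 7 to fit the 13 across and 12 down.
R2C2 = 12 − 7 = 5 completes the 12 down.
R2C3 = 12 − 5 = 7 completes the 12 down.
R1C1 = 13 − 12 = 1 completes the 13 across.
R2C1 = 18 − 12 = 6 completes the 18 across.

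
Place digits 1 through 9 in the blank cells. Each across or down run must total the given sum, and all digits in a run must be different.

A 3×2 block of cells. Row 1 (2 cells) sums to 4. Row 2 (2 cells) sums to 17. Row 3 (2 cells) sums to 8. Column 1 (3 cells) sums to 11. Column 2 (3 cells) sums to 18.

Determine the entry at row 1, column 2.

3

4 in 2 cells must be {1,3}; 17 in 2 cells must be {8,9}.
The 17 across and the 11 down share only 8, so (2,1) = 8.
(2,2) = 17 − 8 = 9 completes the 17 across.
Given what's placed, (1,1) must be 1 to fit the 4 across and 11 down.
(1,2) = 4 − 1 = 3 completes the 4 across.
(3,1) = 11 − 9 = 2 completes the 11 down.
(3,2) = 8 − 2 = 6 completes the 8 across.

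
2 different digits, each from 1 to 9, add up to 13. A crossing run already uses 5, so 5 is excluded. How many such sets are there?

2 distinct digits from 1–9 sum between 3 and 17.
Dropping sets that contain 5.
Enumerating: {4,9}, {6,7}.

2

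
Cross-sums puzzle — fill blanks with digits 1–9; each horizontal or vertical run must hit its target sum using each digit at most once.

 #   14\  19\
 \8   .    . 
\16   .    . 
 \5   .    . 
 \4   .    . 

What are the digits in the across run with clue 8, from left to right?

16 in 2 cells must be {7,9}; 4 in 2 cells must be {1,3}.
Only 7 fits R2C1 under both its across sum 16 and down sum 14.
R2C2 = 16 − 7 = 9 completes the 16 across.
Given what's placed, R4C1 must be 1 to fit the 4 across and 14 down.
R4C2 = 4 − 1 = 3 completes the 4 across.
R1C1 = 2: the only remaining digit allowed by both the 8 across and the 14 down.
R1C2 = 8 − 2 = 6 completes the 8 across.

2 6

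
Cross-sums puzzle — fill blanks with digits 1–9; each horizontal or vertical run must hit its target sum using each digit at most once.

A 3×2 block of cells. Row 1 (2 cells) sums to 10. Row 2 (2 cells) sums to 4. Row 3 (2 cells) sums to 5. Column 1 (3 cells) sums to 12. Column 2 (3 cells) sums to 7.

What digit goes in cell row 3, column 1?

1

4 in 2 cells must be {1,3}; 7 in 3 cells must be {1,2,4}.
The 4 across and the 7 down share only 1, so (2,2) = 1.
(2,1) = 4 − 1 = 3 completes the 4 across.
Nothing is forced directly, so branch on (1,2), whose candidates are 2 or 4. If (1,2) = 4: then (1,1) would have to be in {6} for the 10 across but in {1,2,4,5,7,8} for the 12 down — contradiction. So (1,2) = 2.
(1,1) = 10 − 2 = 8 completes the 10 across.
(3,1) = 12 − 11 = 1 completes the 12 down.
(3,2) = 5 − 1 = 4 completes the 5 across.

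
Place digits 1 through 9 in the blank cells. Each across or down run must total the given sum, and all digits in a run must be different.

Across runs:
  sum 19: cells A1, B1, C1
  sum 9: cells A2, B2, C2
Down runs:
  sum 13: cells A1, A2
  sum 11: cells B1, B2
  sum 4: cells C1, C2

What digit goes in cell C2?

1

4 in 2 cells must be {1,3}.
The 19 across and the 4 down share only 3, so C1 = 3.
C2 = 4 − 3 = 1 completes the 4 down.
Nothing is forced directly, so branch on A2, whose candidates are 5 or 6. If A2 = 5: then A1 would have to be in {7,9} for the 19 across but in {8} for the 13 down — contradiction. So A2 = 6.
A1 = 13 − 6 = 7 completes the 13 down.
B1 = 19 − 10 = 9 completes the 19 across.
B2 = 9 − 7 = 2 completes the 9 across.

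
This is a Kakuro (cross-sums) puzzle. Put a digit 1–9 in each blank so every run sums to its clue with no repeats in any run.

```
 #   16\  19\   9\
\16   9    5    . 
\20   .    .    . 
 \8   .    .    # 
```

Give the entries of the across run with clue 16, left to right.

R1C3 = 16 − 14 = 2 completes the 16 across.
R2C3 = 9 − 2 = 7 completes the 9 down.
R3C2 = 6: the only remaining digit allowed by both the 8 across and the 19 down.
R2C2 = 19 − 11 = 8 completes the 19 down.
R3C1 = 8 − 6 = 2 completes the 8 across.
R2C1 = 20 − 15 = 5 completes the 20 across.

9, 5, 2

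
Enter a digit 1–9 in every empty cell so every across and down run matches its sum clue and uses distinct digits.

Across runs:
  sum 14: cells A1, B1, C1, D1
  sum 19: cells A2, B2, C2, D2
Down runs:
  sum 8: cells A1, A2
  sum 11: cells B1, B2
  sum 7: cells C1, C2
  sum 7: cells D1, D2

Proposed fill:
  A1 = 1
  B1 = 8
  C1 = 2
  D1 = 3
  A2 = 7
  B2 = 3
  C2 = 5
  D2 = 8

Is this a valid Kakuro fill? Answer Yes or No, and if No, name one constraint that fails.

No — the down run D1–D2 sums to 11, not 7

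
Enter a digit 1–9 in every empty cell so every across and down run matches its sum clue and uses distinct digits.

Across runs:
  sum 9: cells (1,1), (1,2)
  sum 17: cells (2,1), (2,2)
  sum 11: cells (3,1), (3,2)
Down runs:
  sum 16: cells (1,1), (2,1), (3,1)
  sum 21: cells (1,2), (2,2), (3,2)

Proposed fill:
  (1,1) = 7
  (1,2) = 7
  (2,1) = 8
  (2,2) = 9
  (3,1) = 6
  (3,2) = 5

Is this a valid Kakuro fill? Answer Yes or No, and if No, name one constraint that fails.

No — the down run (1,1)–(3,1) sums to 21, not 16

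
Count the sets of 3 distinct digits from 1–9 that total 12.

7

3 distinct digits from 1–9 sum between 6 and 24.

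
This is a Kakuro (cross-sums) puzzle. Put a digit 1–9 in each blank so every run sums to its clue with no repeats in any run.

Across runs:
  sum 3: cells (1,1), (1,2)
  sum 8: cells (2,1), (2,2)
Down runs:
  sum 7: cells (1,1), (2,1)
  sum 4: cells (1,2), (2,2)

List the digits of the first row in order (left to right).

2 1

3 in 2 cells must be {1,2}; 4 in 2 cells must be {1,3}.
The 3 across and the 4 down share only 1, so (1,2) = 1.
(2,2) = 4 − 1 = 3 completes the 4 down.
(1,1) = 3 − 1 = 2 completes the 3 across.
(2,1) = 8 − 3 = 5 completes the 8 across.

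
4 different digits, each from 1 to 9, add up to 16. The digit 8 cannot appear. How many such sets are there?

6

4 distinct digits from 1–9 sum between 10 and 30.
Dropping sets that contain 8.
Enumerating: {1,2,4,9}, {1,2,6,7}, {1,3,5,7}, {1,4,5,6}, {2,3,4,7}, {2,3,5,6}.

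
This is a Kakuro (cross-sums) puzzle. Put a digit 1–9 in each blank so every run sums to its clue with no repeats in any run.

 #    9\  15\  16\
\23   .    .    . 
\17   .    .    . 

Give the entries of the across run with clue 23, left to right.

8 6 9

23 in 3 cells must be {6,8,9}; 16 in 2 cells must be {7,9}.
The 23 across and the 16 down share only 9, so R1C3 = 9.
R2C3 = 16 − 9 = 7 completes the 16 down.
Nothing is forced directly, so branch on R1C1, whose candidates are 6 or 8. If R1C1 = 6: that forces R1C2 = 8, after which R2C1 would have to be in {1,2,4,6,8,9} for the 17 across but in {3} for the 9 down — contradiction. So R1C1 = 8.
R1C2 = 23 − 17 = 6 completes the 23 across.
R2C1 = 9 − 8 = 1 completes the 9 down.
R2C2 = 17 − 8 = 9 completes the 17 across.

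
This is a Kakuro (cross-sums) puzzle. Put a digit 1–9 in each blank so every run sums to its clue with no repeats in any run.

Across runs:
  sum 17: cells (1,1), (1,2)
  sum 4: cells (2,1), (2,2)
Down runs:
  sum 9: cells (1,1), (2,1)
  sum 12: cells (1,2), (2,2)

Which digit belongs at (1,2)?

17 in 2 cells must be {8,9}; 4 in 2 cells must be {1,3}.
The 17 across and the 9 down share only 8, so (1,1) = 8.
(1,2) = 17 − 8 = 9 completes the 17 across.
(2,1) = 9 − 8 = 1 completes the 9 down.
(2,2) = 4 − 1 = 3 completes the 4 across.

9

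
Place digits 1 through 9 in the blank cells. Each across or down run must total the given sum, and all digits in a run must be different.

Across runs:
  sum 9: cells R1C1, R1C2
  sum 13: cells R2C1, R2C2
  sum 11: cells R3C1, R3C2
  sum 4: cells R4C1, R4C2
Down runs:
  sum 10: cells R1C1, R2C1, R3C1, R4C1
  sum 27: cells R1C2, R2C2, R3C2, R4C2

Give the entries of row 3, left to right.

3 8

4 in 2 cells must be {1,3}; 10 in 4 cells must be {1,2,3,4}.
Only 4 fits R2C1 under both its across sum 13 and down sum 10.
R2C2 = 13 − 4 = 9 completes the 13 across.
Given what's placed, R4C2 must be 3 to fit the 4 across and 27 down.
R4C1 = 4 − 3 = 1 completes the 4 across.
No cell is forced outright now. R1C1 can only be 2 or 3 (the digits allowed by both its 9 across and its 10 down). If R1C1 = 3: then R1C2 would have to be in {6} for the 9 across but in {7,8} for the 27 down — contradiction. So R1C1 = 2.
R1C2 = 9 − 2 = 7 completes the 9 across.
R3C1 = 10 − 7 = 3 completes the 10 down.
R3C2 = 11 − 3 = 8 completes the 11 across.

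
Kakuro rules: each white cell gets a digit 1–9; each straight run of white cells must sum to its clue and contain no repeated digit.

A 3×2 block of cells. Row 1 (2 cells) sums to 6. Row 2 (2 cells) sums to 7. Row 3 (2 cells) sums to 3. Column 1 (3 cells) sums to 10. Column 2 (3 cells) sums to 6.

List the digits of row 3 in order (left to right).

1, 2

3 in 2 cells must be {1,2}; 6 in 3 cells must be {1,2,3}.
Nothing is forced directly, so branch on (1,2), whose candidates are 1 or 2. If (1,2) = 2: that forces (1,1) = 4, (3,1) = 1, after which (3,2) would have to be in {2} for the 3 across but in {1,3} for the 6 down — contradiction. So (1,2) = 1.
(1,1) = 6 − 1 = 5 completes the 6 across.
Given what's placed, (3,2) must be 2 to fit the 3 across and 6 down.
(2,2) = 6 − 3 = 3 completes the 6 down.
(3,1) = 3 − 2 = 1 completes the 3 across.
(2,1) = 7 − 3 = 4 completes the 7 across.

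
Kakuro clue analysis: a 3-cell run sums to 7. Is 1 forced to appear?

The only way to make 7 from 3 distinct digits is {1,2,4}, which contains 1.

Yes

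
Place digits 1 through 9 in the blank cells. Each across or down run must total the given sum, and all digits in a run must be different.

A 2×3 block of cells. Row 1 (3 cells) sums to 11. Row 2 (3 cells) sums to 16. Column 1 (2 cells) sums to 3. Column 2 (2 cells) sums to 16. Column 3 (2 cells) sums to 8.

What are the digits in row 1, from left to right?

3 in 2 cells must be {1,2}; 16 in 2 cells must be {7,9}.
The 11 across and the 16 down share only 7, so (1,2) = 7.
(2,2) = 16 − 7 = 9 completes the 16 down.
Given what's placed, (1,1) must be 1 to fit the 11 across and 3 down.
(1,3) = 11 − 8 = 3 completes the 11 across.
(2,1) = 3 − 1 = 2 completes the 3 down.
(2,3) = 16 − 11 = 5 completes the 16 across.

1, 7, 3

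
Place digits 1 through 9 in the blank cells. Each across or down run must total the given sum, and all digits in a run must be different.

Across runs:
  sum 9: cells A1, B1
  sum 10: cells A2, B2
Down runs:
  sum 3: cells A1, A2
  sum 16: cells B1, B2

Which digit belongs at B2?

9

3 in 2 cells must be {1,2}; 16 in 2 cells must be {7,9}.
The 9 across and the 16 down share only 7, so B1 = 7.
B2 = 16 − 7 = 9 completes the 16 down.
A1 = 9 − 7 = 2 completes the 9 across.
A2 = 10 − 9 = 1 completes the 10 across.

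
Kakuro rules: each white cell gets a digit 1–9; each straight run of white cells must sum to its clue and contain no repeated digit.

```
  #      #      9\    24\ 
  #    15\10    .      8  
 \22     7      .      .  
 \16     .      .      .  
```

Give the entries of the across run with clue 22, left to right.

24 in 3 cells must be {7,8,9}.
R1C2 = 10 − 8 = 2 completes the 10 across.
R2C2 = 6: the only remaining digit allowed by both the 22 across and the 9 down.
R2C3 = 22 − 13 = 9 completes the 22 across.
R3C1 = 15 − 7 = 8 completes the 15 down.
R3C2 = 9 − 8 = 1 completes the 9 down.
R3C3 = 16 − 9 = 7 completes the 16 across.

7 6 9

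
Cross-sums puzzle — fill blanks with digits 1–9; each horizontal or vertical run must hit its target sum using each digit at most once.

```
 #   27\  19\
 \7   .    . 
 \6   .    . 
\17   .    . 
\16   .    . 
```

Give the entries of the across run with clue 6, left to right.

4 2

17 in 2 cells must be {8,9}; 16 in 2 cells must be {7,9}.
Nothing is forced directly, so branch on R4C2, whose candidates are 7 or 9. If R4C2 = 9: then R3C2 would have to be in {8,9} for the 17 across but in {1,2,3,4,5,6,7} for the 19 down — contradiction. So R4C2 = 7.
R4C1 = 16 − 7 = 9 completes the 16 across.
Given what's placed, R3C1 must be 8 to fit the 17 across and 27 down.
R3C2 = 17 − 8 = 9 completes the 17 across.
R2C1 = 4: the only remaining digit allowed by both the 6 across and the 27 down.
R2C2 = 6 − 4 = 2 completes the 6 across.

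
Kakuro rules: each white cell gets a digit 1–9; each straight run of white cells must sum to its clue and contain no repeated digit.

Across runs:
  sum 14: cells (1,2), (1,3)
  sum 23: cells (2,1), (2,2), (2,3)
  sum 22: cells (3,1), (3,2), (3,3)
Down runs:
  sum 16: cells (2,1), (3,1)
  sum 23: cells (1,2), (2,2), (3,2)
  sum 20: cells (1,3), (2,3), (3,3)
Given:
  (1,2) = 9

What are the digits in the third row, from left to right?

7 6 9

23 in 3 cells must be {6,8,9}; 16 in 2 cells must be {7,9}.
(1,3) = 14 − 9 = 5 completes the 14 across.
Only 9 fits (2,1) under both its across sum 23 and down sum 16.
(3,1) = 16 − 9 = 7 completes the 16 down.
(3,2) = 6: the only remaining digit allowed by both the 22 across and the 23 down.
(3,3) = 22 − 13 = 9 completes the 22 across.
(2,2) = 23 − 15 = 8 completes the 23 down.
(2,3) = 23 − 17 = 6 completes the 23 across.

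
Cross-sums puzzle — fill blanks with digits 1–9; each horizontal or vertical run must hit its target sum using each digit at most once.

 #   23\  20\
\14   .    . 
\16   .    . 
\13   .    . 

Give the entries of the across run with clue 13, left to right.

16 in 2 cells must be {7,9}; 23 in 3 cells must be {6,8,9}.
The 16 across and the 23 down share only 9, so R2C1 = 9.
R2C2 = 16 − 9 = 7 completes the 16 across.
Nothing is forced directly, so branch on R1C1, whose candidates are 6 or 8. If R1C1 = 8: then R1C2 would have to be in {6} for the 14 across but in {4,5,8,9} for the 20 down — contradiction. So R1C1 = 6.
R1C2 = 14 − 6 = 8 completes the 14 across.
R3C1 = 23 − 15 = 8 completes the 23 down.
R3C2 = 13 − 8 = 5 completes the 13 across.

8 5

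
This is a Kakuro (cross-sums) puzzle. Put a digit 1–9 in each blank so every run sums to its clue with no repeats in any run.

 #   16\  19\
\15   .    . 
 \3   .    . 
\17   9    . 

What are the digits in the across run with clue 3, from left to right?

1 2

3 in 2 cells must be {1,2}; 17 in 2 cells must be {8,9}.
R1C1 = 6: the only remaining digit allowed by both the 15 across and the 16 down.
R1C2 = 15 − 6 = 9 completes the 15 across.
R2C1 = 16 − 15 = 1 completes the 16 down.
R2C2 = 3 − 1 = 2 completes the 3 across.
R3C2 = 17 − 9 = 8 completes the 17 across.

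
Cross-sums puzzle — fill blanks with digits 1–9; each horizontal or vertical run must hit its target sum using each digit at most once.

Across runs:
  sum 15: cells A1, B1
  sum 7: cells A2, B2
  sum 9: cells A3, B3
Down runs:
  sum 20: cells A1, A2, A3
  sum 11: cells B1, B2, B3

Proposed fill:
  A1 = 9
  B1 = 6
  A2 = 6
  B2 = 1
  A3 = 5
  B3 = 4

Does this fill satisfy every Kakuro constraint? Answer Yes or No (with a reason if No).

Yes

Across: 9+6=15; 6+1=7; 5+4=9. Down: 9+6+5=20; 6+1+4=11. No digit repeats within any run.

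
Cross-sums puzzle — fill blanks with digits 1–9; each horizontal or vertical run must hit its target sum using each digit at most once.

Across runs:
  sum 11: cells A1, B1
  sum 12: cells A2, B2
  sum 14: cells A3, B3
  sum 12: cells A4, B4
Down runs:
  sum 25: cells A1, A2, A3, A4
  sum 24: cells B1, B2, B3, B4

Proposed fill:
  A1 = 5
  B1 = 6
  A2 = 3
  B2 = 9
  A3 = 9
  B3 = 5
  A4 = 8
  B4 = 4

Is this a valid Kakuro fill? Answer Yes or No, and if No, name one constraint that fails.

Yes

Across: 5+6=11; 3+9=12; 9+5=14; 8+4=12. Down: 5+3+9+8=25; 6+9+5+4=24. No digit repeats within any run.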